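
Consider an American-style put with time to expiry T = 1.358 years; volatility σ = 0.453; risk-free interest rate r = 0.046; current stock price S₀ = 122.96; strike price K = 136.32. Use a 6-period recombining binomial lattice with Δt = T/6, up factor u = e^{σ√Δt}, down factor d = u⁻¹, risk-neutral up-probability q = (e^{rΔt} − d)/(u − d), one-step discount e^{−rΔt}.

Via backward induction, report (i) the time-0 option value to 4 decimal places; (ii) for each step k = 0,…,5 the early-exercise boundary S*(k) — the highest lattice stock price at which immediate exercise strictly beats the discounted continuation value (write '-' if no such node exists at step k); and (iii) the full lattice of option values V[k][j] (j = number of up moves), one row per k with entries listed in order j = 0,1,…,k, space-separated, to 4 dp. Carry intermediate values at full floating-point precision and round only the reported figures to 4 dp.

price = 30.6069
boundary = - - 79.9047 64.4134 79.9047 99.1215
tree:
30.6069
42.3207 18.1010
56.4153 27.3952 8.0409
71.9066 40.1605 13.6342 1.9232
84.3945 56.4153 22.7551 3.6696 0.0000
94.4614 71.9066 37.1985 7.0019 0.0000 0.0000
102.5766 84.3945 56.4153 13.3600 0.0000 0.0000 0.0000

Δt=0.22633, u=1.24050, d=0.80613, q=0.47042, disc=e^(-rΔt)=0.98964
k=6 terminal: V=max(K-S,0) → 102.5766 84.3945 56.4153 13.3600 0.0000 0.0000 0.0000
k=5: j=0 S=41.8586 intr=94.4614 cont=93.0495 V=94.4614[EX]; j=1 S=64.4134 intr=71.9066 cont=70.4947 V=71.9066[EX]; j=2 S=99.1215 intr=37.1985 cont=35.7866 V=37.1985[EX]; j=3 S=152.5316 intr=0.0000 cont=7.0019 V=7.0019[hold]; j=4 S=234.7208 intr=0.0000 cont=0.0000 V=0.0000[hold]; j=5 S=361.1963 intr=0.0000 cont=0.0000 V=0.0000[hold]  S*(5)=99.1215
k=4: j=0 S=51.9255 intr=84.3945 cont=82.9826 V=84.3945[EX]; j=1 S=79.9047 intr=56.4153 cont=55.0034 V=56.4153[EX]; j=2 S=122.9600 intr=13.3600 cont=22.7551 V=22.7551[hold]; j=3 S=189.2150 intr=0.0000 cont=3.6696 V=3.6696[hold]; j=4 S=291.1705 intr=0.0000 cont=0.0000 V=0.0000[hold]  S*(4)=79.9047
k=3: j=0 S=64.4134 intr=71.9066 cont=70.4947 V=71.9066[EX]; j=1 S=99.1215 intr=37.1985 cont=40.1605 V=40.1605[hold]; j=2 S=152.5316 intr=0.0000 cont=13.6342 V=13.6342[hold]; j=3 S=234.7208 intr=0.0000 cont=1.9232 V=1.9232[hold]  S*(3)=64.4134
k=2: j=0 S=79.9047 intr=56.4153 cont=56.3824 V=56.4153[EX]; j=1 S=122.9600 intr=13.3600 cont=27.3952 V=27.3952[hold]; j=2 S=189.2150 intr=0.0000 cont=8.0409 V=8.0409[hold]  S*(2)=79.9047
k=1: j=0 S=99.1215 intr=37.1985 cont=42.3207 V=42.3207[hold]; j=1 S=152.5316 intr=0.0000 cont=18.1010 V=18.1010[hold]  S*(1)=-
k=0: j=0 S=122.9600 intr=13.3600 cont=30.6069 V=30.6069[hold]  S*(0)=-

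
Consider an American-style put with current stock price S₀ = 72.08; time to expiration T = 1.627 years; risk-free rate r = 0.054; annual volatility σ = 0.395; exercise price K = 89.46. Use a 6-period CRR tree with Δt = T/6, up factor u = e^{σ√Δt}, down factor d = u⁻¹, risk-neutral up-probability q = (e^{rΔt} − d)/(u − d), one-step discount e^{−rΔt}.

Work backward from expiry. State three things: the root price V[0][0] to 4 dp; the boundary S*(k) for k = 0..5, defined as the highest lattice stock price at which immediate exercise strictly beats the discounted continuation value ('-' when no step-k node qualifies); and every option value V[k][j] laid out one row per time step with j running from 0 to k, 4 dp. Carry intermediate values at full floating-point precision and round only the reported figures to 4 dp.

price = 22.8485
boundary = - - 47.7698 58.6792 47.7698 58.6792
tree:
22.8485
31.4372 14.4011
41.6902 21.4796 7.3040
50.5713 30.7808 12.2320 2.2804
57.8013 41.6902 19.8565 4.4877 0.0000
63.6871 50.5713 30.7808 8.8315 0.0000 0.0000
68.4787 57.8013 41.6902 17.3800 0.0000 0.0000 0.0000

Δt=0.27117, u=1.22837, d=0.81408, q=0.48436, disc=e^(-rΔt)=0.98546
k=6 terminal: V=max(K-S,0) → 68.4787 57.8013 41.6902 17.3800 0.0000 0.0000 0.0000
k=5: j=0 S=25.7729 intr=63.6871 cont=62.3867 V=63.6871[EX]; j=1 S=38.8887 intr=50.5713 cont=49.2709 V=50.5713[EX]; j=2 S=58.6792 intr=30.7808 cont=29.4804 V=30.7808[EX]; j=3 S=88.5412 intr=0.9188 cont=8.8315 V=8.8315[hold]; j=4 S=133.5999 intr=0.0000 cont=0.0000 V=0.0000[hold]; j=5 S=201.5891 intr=0.0000 cont=0.0000 V=0.0000[hold]  S*(5)=58.6792
k=4: j=0 S=31.6587 intr=57.8013 cont=56.5009 V=57.8013[EX]; j=1 S=47.7698 intr=41.6902 cont=40.3897 V=41.6902[EX]; j=2 S=72.0800 intr=17.3800 cont=19.8565 V=19.8565[hold]; j=3 S=108.7616 intr=0.0000 cont=4.4877 V=4.4877[hold]; j=4 S=164.1106 intr=0.0000 cont=0.0000 V=0.0000[hold]  S*(4)=47.7698
k=3: j=0 S=38.8887 intr=50.5713 cont=49.2709 V=50.5713[EX]; j=1 S=58.6792 intr=30.7808 cont=30.6624 V=30.7808[EX]; j=2 S=88.5412 intr=0.9188 cont=12.2320 V=12.2320[hold]; j=3 S=133.5999 intr=0.0000 cont=2.2804 V=2.2804[hold]  S*(3)=58.6792
k=2: j=0 S=47.7698 intr=41.6902 cont=40.3897 V=41.6902[EX]; j=1 S=72.0800 intr=17.3800 cont=21.4796 V=21.4796[hold]; j=2 S=108.7616 intr=0.0000 cont=7.3040 V=7.3040[hold]  S*(2)=47.7698
k=1: j=0 S=58.6792 intr=30.7808 cont=31.4372 V=31.4372[hold]; j=1 S=88.5412 intr=0.9188 cont=14.4011 V=14.4011[hold]  S*(1)=-
k=0: j=0 S=72.0800 intr=17.3800 cont=22.8485 V=22.8485[hold]  S*(0)=-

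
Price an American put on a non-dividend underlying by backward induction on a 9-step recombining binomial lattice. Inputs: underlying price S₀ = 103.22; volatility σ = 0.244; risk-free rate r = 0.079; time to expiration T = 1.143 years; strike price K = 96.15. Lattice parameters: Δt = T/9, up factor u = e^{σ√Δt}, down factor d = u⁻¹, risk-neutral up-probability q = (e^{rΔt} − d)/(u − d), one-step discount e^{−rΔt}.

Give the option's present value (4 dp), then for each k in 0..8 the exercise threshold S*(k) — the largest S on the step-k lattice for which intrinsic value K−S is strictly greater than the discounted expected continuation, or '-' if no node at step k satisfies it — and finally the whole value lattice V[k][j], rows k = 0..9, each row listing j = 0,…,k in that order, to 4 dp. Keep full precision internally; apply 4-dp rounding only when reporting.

params: Δt=0.12700 u=1.09085 d=0.91672 q=0.53618 e^(-rΔt)=0.99002
t_9 payoffs: 48.9557 39.9913 29.3241 16.6307 1.5263 0.0000 0.0000 0.0000 0.0000 0.0000
t_8: node(8,0) S=51.4817 payoff=44.6683 vs cont=43.7084 → 44.6683 [stop]  node(8,1) S=61.2606 payoff=34.8894 vs cont=33.9296 → 34.8894 [stop]  node(8,2) S=72.8968 payoff=23.2532 vs cont=22.2933 → 23.2532 [stop]  node(8,3) S=86.7434 payoff=9.4066 vs cont=8.4468 → 9.4066 [stop]  node(8,4) S=103.2200 payoff=0.0000 vs cont=0.7008 → 0.7008 [wait]  node(8,5) S=122.8263 payoff=0.0000 vs cont=0.0000 → 0.0000 [wait]  node(8,6) S=146.1568 payoff=0.0000 vs cont=0.0000 → 0.0000 [wait]  node(8,7) S=173.9189 payoff=0.0000 vs cont=0.0000 → 0.0000 [wait]  node(8,8) S=206.9543 payoff=0.0000 vs cont=0.0000 → 0.0000 [wait]  ⇒ S*(8)=86.7434
t_7: node(7,0) S=56.1587 payoff=39.9913 vs cont=39.0314 → 39.9913 [stop]  node(7,1) S=66.8259 payoff=29.3241 vs cont=28.3643 → 29.3241 [stop]  node(7,2) S=79.5193 payoff=16.6307 vs cont=15.6709 → 16.6307 [stop]  node(7,3) S=94.6237 payoff=1.5263 vs cont=4.6914 → 4.6914 [wait]  node(7,4) S=112.5972 payoff=0.0000 vs cont=0.3218 → 0.3218 [wait]  node(7,5) S=133.9847 payoff=0.0000 vs cont=0.0000 → 0.0000 [wait]  node(7,6) S=159.4348 payoff=0.0000 vs cont=0.0000 → 0.0000 [wait]  node(7,7) S=189.7189 payoff=0.0000 vs cont=0.0000 → 0.0000 [wait]  ⇒ S*(7)=79.5193
t_6: node(6,0) S=61.2606 payoff=34.8894 vs cont=33.9296 → 34.8894 [stop]  node(6,1) S=72.8968 payoff=23.2532 vs cont=22.2933 → 23.2532 [stop]  node(6,2) S=86.7434 payoff=9.4066 vs cont=10.1270 → 10.1270 [wait]  node(6,3) S=103.2200 payoff=0.0000 vs cont=2.3251 → 2.3251 [wait]  node(6,4) S=122.8263 payoff=0.0000 vs cont=0.1478 → 0.1478 [wait]  node(6,5) S=146.1568 payoff=0.0000 vs cont=0.0000 → 0.0000 [wait]  node(6,6) S=173.9189 payoff=0.0000 vs cont=0.0000 → 0.0000 [wait]  ⇒ S*(6)=72.8968
t_5: node(5,0) S=66.8259 payoff=29.3241 vs cont=28.3643 → 29.3241 [stop]  node(5,1) S=79.5193 payoff=16.6307 vs cont=16.0532 → 16.6307 [stop]  node(5,2) S=94.6237 payoff=1.5263 vs cont=5.8844 → 5.8844 [wait]  node(5,3) S=112.5972 payoff=0.0000 vs cont=1.1461 → 1.1461 [wait]  node(5,4) S=133.9847 payoff=0.0000 vs cont=0.0679 → 0.0679 [wait]  node(5,5) S=159.4348 payoff=0.0000 vs cont=0.0000 → 0.0000 [wait]  ⇒ S*(5)=79.5193
t_4: node(4,0) S=72.8968 payoff=23.2532 vs cont=22.2933 → 23.2532 [stop]  node(4,1) S=86.7434 payoff=9.4066 vs cont=10.7602 → 10.7602 [wait]  node(4,2) S=103.2200 payoff=0.0000 vs cont=3.3104 → 3.3104 [wait]  node(4,3) S=122.8263 payoff=0.0000 vs cont=0.5623 → 0.5623 [wait]  node(4,4) S=146.1568 payoff=0.0000 vs cont=0.0312 → 0.0312 [wait]  ⇒ S*(4)=72.8968
t_3: node(3,0) S=79.5193 payoff=16.6307 vs cont=16.3894 → 16.6307 [stop]  node(3,1) S=94.6237 payoff=1.5263 vs cont=6.6982 → 6.6982 [wait]  node(3,2) S=112.5972 payoff=0.0000 vs cont=1.8186 → 1.8186 [wait]  node(3,3) S=133.9847 payoff=0.0000 vs cont=0.2747 → 0.2747 [wait]  ⇒ S*(3)=79.5193
t_2: node(2,0) S=86.7434 payoff=9.4066 vs cont=11.1922 → 11.1922 [wait]  node(2,1) S=103.2200 payoff=0.0000 vs cont=4.0411 → 4.0411 [wait]  node(2,2) S=122.8263 payoff=0.0000 vs cont=0.9809 → 0.9809 [wait]  ⇒ S*(2)=-
t_1: node(1,0) S=94.6237 payoff=1.5263 vs cont=7.2844 → 7.2844 [wait]  node(1,1) S=112.5972 payoff=0.0000 vs cont=2.3763 → 2.3763 [wait]  ⇒ S*(1)=-
t_0: node(0,0) S=103.2200 payoff=0.0000 vs cont=4.6063 → 4.6063 [wait]  ⇒ S*(0)=-

price = 4.6063
boundary = - - - 79.5193 72.8968 79.5193 72.8968 79.5193 86.7434
tree:
4.6063
7.2844 2.3763
11.1922 4.0411 0.9809
16.6307 6.6982 1.8186 0.2747
23.2532 10.7602 3.3104 0.5623 0.0312
29.3241 16.6307 5.8844 1.1461 0.0679 0.0000
34.8894 23.2532 10.1270 2.3251 0.1478 0.0000 0.0000
39.9913 29.3241 16.6307 4.6914 0.3218 0.0000 0.0000 0.0000
44.6683 34.8894 23.2532 9.4066 0.7008 0.0000 0.0000 0.0000 0.0000
48.9557 39.9913 29.3241 16.6307 1.5263 0.0000 0.0000 0.0000 0.0000 0.0000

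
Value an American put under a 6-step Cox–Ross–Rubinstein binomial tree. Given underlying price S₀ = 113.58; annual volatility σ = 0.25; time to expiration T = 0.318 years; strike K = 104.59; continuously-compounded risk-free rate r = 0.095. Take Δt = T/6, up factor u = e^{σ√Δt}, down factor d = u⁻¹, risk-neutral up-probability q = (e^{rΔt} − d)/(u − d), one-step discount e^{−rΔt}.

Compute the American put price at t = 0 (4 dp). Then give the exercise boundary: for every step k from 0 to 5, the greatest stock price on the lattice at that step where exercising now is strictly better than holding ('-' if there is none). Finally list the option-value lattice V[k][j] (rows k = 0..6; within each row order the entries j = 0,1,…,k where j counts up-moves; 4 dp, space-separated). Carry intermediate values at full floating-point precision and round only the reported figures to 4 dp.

price = 2.0517
boundary = - - - - 90.2235 95.5686
tree:
2.0517
3.5117 0.7737
5.8458 1.4708 0.1614
9.3878 2.7534 0.3448 0.0000
14.3665 5.0524 0.7364 0.0000 0.0000
19.4126 9.0214 1.5730 0.0000 0.0000 0.0000
24.1765 14.3665 3.3596 0.0000 0.0000 0.0000 0.0000

Δt=0.05300  u=1.05924  d=0.94407  q=0.52944  discount=0.99498
step 6 (expiry): payoffs max(K−S,0) = 24.1765 14.3665 3.3596 0.0000 0.0000 0.0000 0.0000
step 5: (k=5,j=0): S=85.1774, (K−S)⁺=19.4126, hold=18.8873 ⇒ V=19.4126 exercise | (k=5,j=1): S=95.5686, (K−S)⁺=9.0214, hold=8.4961 ⇒ V=9.0214 exercise | (k=5,j=2): S=107.2275, (K−S)⁺=0.0000, hold=1.5730 ⇒ V=1.5730 continue | (k=5,j=3): S=120.3088, (K−S)⁺=0.0000, hold=0.0000 ⇒ V=0.0000 continue | (k=5,j=4): S=134.9859, (K−S)⁺=0.0000, hold=0.0000 ⇒ V=0.0000 continue | (k=5,j=5): S=151.4536, (K−S)⁺=0.0000, hold=0.0000 ⇒ V=0.0000 continue  boundary S*=95.5686
step 4: (k=4,j=0): S=90.2235, (K−S)⁺=14.3665, hold=13.8412 ⇒ V=14.3665 exercise | (k=4,j=1): S=101.2304, (K−S)⁺=3.3596, hold=5.0524 ⇒ V=5.0524 continue | (k=4,j=2): S=113.5800, (K−S)⁺=0.0000, hold=0.7364 ⇒ V=0.7364 continue | (k=4,j=3): S=127.4362, (K−S)⁺=0.0000, hold=0.0000 ⇒ V=0.0000 continue | (k=4,j=4): S=142.9829, (K−S)⁺=0.0000, hold=0.0000 ⇒ V=0.0000 continue  boundary S*=90.2235
step 3: (k=3,j=0): S=95.5686, (K−S)⁺=9.0214, hold=9.3878 ⇒ V=9.3878 continue | (k=3,j=1): S=107.2275, (K−S)⁺=0.0000, hold=2.7534 ⇒ V=2.7534 continue | (k=3,j=2): S=120.3088, (K−S)⁺=0.0000, hold=0.3448 ⇒ V=0.3448 continue | (k=3,j=3): S=134.9859, (K−S)⁺=0.0000, hold=0.0000 ⇒ V=0.0000 continue  boundary S*=-
step 2: (k=2,j=0): S=101.2304, (K−S)⁺=3.3596, hold=5.8458 ⇒ V=5.8458 continue | (k=2,j=1): S=113.5800, (K−S)⁺=0.0000, hold=1.4708 ⇒ V=1.4708 continue | (k=2,j=2): S=127.4362, (K−S)⁺=0.0000, hold=0.1614 ⇒ V=0.1614 continue  boundary S*=-
step 1: (k=1,j=0): S=107.2275, (K−S)⁺=0.0000, hold=3.5117 ⇒ V=3.5117 continue | (k=1,j=1): S=120.3088, (K−S)⁺=0.0000, hold=0.7737 ⇒ V=0.7737 continue  boundary S*=-
step 0: (k=0,j=0): S=113.5800, (K−S)⁺=0.0000, hold=2.0517 ⇒ V=2.0517 continue  boundary S*=-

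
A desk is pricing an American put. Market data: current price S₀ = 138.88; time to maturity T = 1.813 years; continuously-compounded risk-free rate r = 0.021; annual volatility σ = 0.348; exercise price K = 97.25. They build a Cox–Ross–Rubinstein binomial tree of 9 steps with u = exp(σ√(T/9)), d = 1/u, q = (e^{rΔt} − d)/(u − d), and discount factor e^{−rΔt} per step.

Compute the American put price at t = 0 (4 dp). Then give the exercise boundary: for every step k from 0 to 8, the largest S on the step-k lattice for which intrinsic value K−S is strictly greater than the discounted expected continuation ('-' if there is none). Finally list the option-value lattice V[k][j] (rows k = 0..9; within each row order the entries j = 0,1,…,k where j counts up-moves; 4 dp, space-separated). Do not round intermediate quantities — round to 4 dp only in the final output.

price = 6.2919
boundary = - - - - - - 54.4053 63.6026 74.3546
tree:
6.2919
9.3011 3.0161
13.4435 4.7975 1.0706
18.9252 7.4938 1.8547 0.2119
25.8279 11.4511 3.1790 0.4050 0.0000
33.9823 17.0296 5.3766 0.7739 0.0000 0.0000
42.8447 24.4729 8.9399 1.4792 0.0000 0.0000 0.0000
50.7119 33.6474 14.5328 2.8269 0.0000 0.0000 0.0000 0.0000
57.4415 42.8447 22.8954 5.4028 0.0000 0.0000 0.0000 0.0000 0.0000
63.1980 50.7119 33.6474 10.3258 0.0000 0.0000 0.0000 0.0000 0.0000 0.0000

params: Δt=0.20144 u=1.16905 d=0.85540 q=0.47455 e^(-rΔt)=0.99578
t_9 payoffs: 63.1980 50.7119 33.6474 10.3258 0.0000 0.0000 0.0000 0.0000 0.0000 0.0000
t_8: node(8,0) S=39.8085 payoff=57.4415 vs cont=57.0310 → 57.4415 [stop]  node(8,1) S=54.4053 payoff=42.8447 vs cont=42.4341 → 42.8447 [stop]  node(8,2) S=74.3546 payoff=22.8954 vs cont=22.4849 → 22.8954 [stop]  node(8,3) S=101.6187 payoff=0.0000 vs cont=5.4028 → 5.4028 [wait]  node(8,4) S=138.8800 payoff=0.0000 vs cont=0.0000 → 0.0000 [wait]  node(8,5) S=189.8042 payoff=0.0000 vs cont=0.0000 → 0.0000 [wait]  node(8,6) S=259.4011 payoff=0.0000 vs cont=0.0000 → 0.0000 [wait]  node(8,7) S=354.5177 payoff=0.0000 vs cont=0.0000 → 0.0000 [wait]  node(8,8) S=484.5113 payoff=0.0000 vs cont=0.0000 → 0.0000 [wait]  ⇒ S*(8)=74.3546
t_7: node(7,0) S=46.5381 payoff=50.7119 vs cont=50.3014 → 50.7119 [stop]  node(7,1) S=63.6026 payoff=33.6474 vs cont=33.2369 → 33.6474 [stop]  node(7,2) S=86.9242 payoff=10.3258 vs cont=14.5328 → 14.5328 [wait]  node(7,3) S=118.7973 payoff=0.0000 vs cont=2.8269 → 2.8269 [wait]  node(7,4) S=162.3576 payoff=0.0000 vs cont=0.0000 → 0.0000 [wait]  node(7,5) S=221.8905 payoff=0.0000 vs cont=0.0000 → 0.0000 [wait]  node(7,6) S=303.2528 payoff=0.0000 vs cont=0.0000 → 0.0000 [wait]  node(7,7) S=414.4488 payoff=0.0000 vs cont=0.0000 → 0.0000 [wait]  ⇒ S*(7)=63.6026
t_6: node(6,0) S=54.4053 payoff=42.8447 vs cont=42.4341 → 42.8447 [stop]  node(6,1) S=74.3546 payoff=22.8954 vs cont=24.4729 → 24.4729 [wait]  node(6,2) S=101.6187 payoff=0.0000 vs cont=8.9399 → 8.9399 [wait]  node(6,3) S=138.8800 payoff=0.0000 vs cont=1.4792 → 1.4792 [wait]  node(6,4) S=189.8042 payoff=0.0000 vs cont=0.0000 → 0.0000 [wait]  node(6,5) S=259.4011 payoff=0.0000 vs cont=0.0000 → 0.0000 [wait]  node(6,6) S=354.5177 payoff=0.0000 vs cont=0.0000 → 0.0000 [wait]  ⇒ S*(6)=54.4053
t_5: node(5,0) S=63.6026 payoff=33.6474 vs cont=33.9823 → 33.9823 [wait]  node(5,1) S=86.9242 payoff=10.3258 vs cont=17.0296 → 17.0296 [wait]  node(5,2) S=118.7973 payoff=0.0000 vs cont=5.3766 → 5.3766 [wait]  node(5,3) S=162.3576 payoff=0.0000 vs cont=0.7739 → 0.7739 [wait]  node(5,4) S=221.8905 payoff=0.0000 vs cont=0.0000 → 0.0000 [wait]  node(5,5) S=303.2528 payoff=0.0000 vs cont=0.0000 → 0.0000 [wait]  ⇒ S*(5)=-
t_4: node(4,0) S=74.3546 payoff=22.8954 vs cont=25.8279 → 25.8279 [wait]  node(4,1) S=101.6187 payoff=0.0000 vs cont=11.4511 → 11.4511 [wait]  node(4,2) S=138.8800 payoff=0.0000 vs cont=3.1790 → 3.1790 [wait]  node(4,3) S=189.8042 payoff=0.0000 vs cont=0.4050 → 0.4050 [wait]  node(4,4) S=259.4011 payoff=0.0000 vs cont=0.0000 → 0.0000 [wait]  ⇒ S*(4)=-
t_3: node(3,0) S=86.9242 payoff=10.3258 vs cont=18.9252 → 18.9252 [wait]  node(3,1) S=118.7973 payoff=0.0000 vs cont=7.4938 → 7.4938 [wait]  node(3,2) S=162.3576 payoff=0.0000 vs cont=1.8547 → 1.8547 [wait]  node(3,3) S=221.8905 payoff=0.0000 vs cont=0.2119 → 0.2119 [wait]  ⇒ S*(3)=-
t_2: node(2,0) S=101.6187 payoff=0.0000 vs cont=13.4435 → 13.4435 [wait]  node(2,1) S=138.8800 payoff=0.0000 vs cont=4.7975 → 4.7975 [wait]  node(2,2) S=189.8042 payoff=0.0000 vs cont=1.0706 → 1.0706 [wait]  ⇒ S*(2)=-
t_1: node(1,0) S=118.7973 payoff=0.0000 vs cont=9.3011 → 9.3011 [wait]  node(1,1) S=162.3576 payoff=0.0000 vs cont=3.0161 → 3.0161 [wait]  ⇒ S*(1)=-
t_0: node(0,0) S=138.8800 payoff=0.0000 vs cont=6.2919 → 6.2919 [wait]  ⇒ S*(0)=-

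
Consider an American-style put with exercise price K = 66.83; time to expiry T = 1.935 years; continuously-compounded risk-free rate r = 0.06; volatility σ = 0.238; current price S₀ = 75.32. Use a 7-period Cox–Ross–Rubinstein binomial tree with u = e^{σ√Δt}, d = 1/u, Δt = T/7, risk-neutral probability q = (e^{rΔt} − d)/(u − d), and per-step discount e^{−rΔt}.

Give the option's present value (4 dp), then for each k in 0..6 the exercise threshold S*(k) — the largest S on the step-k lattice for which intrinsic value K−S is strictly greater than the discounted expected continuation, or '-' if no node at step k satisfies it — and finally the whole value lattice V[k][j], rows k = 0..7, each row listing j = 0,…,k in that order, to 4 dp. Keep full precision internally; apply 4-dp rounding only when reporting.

params: Δt=0.27643 u=1.13330 d=0.88238 q=0.53541 e^(-rΔt)=0.98355
t_7 payoffs: 35.4610 26.5407 15.0839 0.3691 0.0000 0.0000 0.0000 0.0000
t_6: node(6,0) S=35.5505 payoff=31.2795 vs cont=30.1802 → 31.2795 [stop]  node(6,1) S=45.6598 payoff=21.1702 vs cont=20.0709 → 21.1702 [stop]  node(6,2) S=58.6438 payoff=8.1862 vs cont=7.0869 → 8.1862 [stop]  node(6,3) S=75.3200 payoff=0.0000 vs cont=0.1687 → 0.1687 [wait]  node(6,4) S=96.7383 payoff=0.0000 vs cont=0.0000 → 0.0000 [wait]  node(6,5) S=124.2473 payoff=0.0000 vs cont=0.0000 → 0.0000 [wait]  node(6,6) S=159.5788 payoff=0.0000 vs cont=0.0000 → 0.0000 [wait]  ⇒ S*(6)=58.6438
t_5: node(5,0) S=40.2893 payoff=26.5407 vs cont=25.4414 → 26.5407 [stop]  node(5,1) S=51.7461 payoff=15.0839 vs cont=13.9846 → 15.0839 [stop]  node(5,2) S=66.4609 payoff=0.3691 vs cont=3.8295 → 3.8295 [wait]  node(5,3) S=85.3600 payoff=0.0000 vs cont=0.0771 → 0.0771 [wait]  node(5,4) S=109.6334 payoff=0.0000 vs cont=0.0000 → 0.0000 [wait]  node(5,5) S=140.8092 payoff=0.0000 vs cont=0.0000 → 0.0000 [wait]  ⇒ S*(5)=51.7461
t_4: node(4,0) S=45.6598 payoff=21.1702 vs cont=20.0709 → 21.1702 [stop]  node(4,1) S=58.6438 payoff=8.1862 vs cont=8.9092 → 8.9092 [wait]  node(4,2) S=75.3200 payoff=0.0000 vs cont=1.7905 → 1.7905 [wait]  node(4,3) S=96.7383 payoff=0.0000 vs cont=0.0352 → 0.0352 [wait]  node(4,4) S=124.2473 payoff=0.0000 vs cont=0.0000 → 0.0000 [wait]  ⇒ S*(4)=45.6598
t_3: node(3,0) S=51.7461 payoff=15.0839 vs cont=14.3653 → 15.0839 [stop]  node(3,1) S=66.4609 payoff=0.3691 vs cont=5.0139 → 5.0139 [wait]  node(3,2) S=85.3600 payoff=0.0000 vs cont=0.8367 → 0.8367 [wait]  node(3,3) S=109.6334 payoff=0.0000 vs cont=0.0161 → 0.0161 [wait]  ⇒ S*(3)=51.7461
t_2: node(2,0) S=58.6438 payoff=8.1862 vs cont=9.5329 → 9.5329 [wait]  node(2,1) S=75.3200 payoff=0.0000 vs cont=2.7317 → 2.7317 [wait]  node(2,2) S=96.7383 payoff=0.0000 vs cont=0.3908 → 0.3908 [wait]  ⇒ S*(2)=-
t_1: node(1,0) S=66.4609 payoff=0.3691 vs cont=5.7946 → 5.7946 [wait]  node(1,1) S=85.3600 payoff=0.0000 vs cont=1.4540 → 1.4540 [wait]  ⇒ S*(1)=-
t_0: node(0,0) S=75.3200 payoff=0.0000 vs cont=3.4135 → 3.4135 [wait]  ⇒ S*(0)=-

price = 3.4135
boundary = - - - 51.7461 45.6598 51.7461 58.6438
tree:
3.4135
5.7946 1.4540
9.5329 2.7317 0.3908
15.0839 5.0139 0.8367 0.0161
21.1702 8.9092 1.7905 0.0352 0.0000
26.5407 15.0839 3.8295 0.0771 0.0000 0.0000
31.2795 21.1702 8.1862 0.1687 0.0000 0.0000 0.0000
35.4610 26.5407 15.0839 0.3691 0.0000 0.0000 0.0000 0.0000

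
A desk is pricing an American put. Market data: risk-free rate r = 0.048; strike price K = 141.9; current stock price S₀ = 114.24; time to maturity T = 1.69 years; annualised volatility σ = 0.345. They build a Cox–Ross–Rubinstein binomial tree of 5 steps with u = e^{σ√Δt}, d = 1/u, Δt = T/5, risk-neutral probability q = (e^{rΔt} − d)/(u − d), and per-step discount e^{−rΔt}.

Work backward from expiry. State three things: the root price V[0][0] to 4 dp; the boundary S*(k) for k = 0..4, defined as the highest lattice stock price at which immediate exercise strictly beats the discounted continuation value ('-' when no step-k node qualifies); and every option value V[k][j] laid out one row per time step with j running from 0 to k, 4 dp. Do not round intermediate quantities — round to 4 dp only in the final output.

Δt=0.33800  u=1.22211  d=0.81826  q=0.49053  discount=0.98391
step 5 (expiry): payoffs max(K−S,0) = 99.9942 79.3119 48.4220 2.2867 0.0000 0.0000
step 4: (k=4,j=0): S=51.2134, (K−S)⁺=90.6866, hold=88.4030 ⇒ V=90.6866 exercise | (k=4,j=1): S=76.4893, (K−S)⁺=65.4107, hold=63.1271 ⇒ V=65.4107 exercise | (k=4,j=2): S=114.2400, (K−S)⁺=27.6600, hold=25.3764 ⇒ V=27.6600 exercise | (k=4,j=3): S=170.6223, (K−S)⁺=0.0000, hold=1.1462 ⇒ V=1.1462 continue | (k=4,j=4): S=254.8315, (K−S)⁺=0.0000, hold=0.0000 ⇒ V=0.0000 continue  boundary S*=114.2400
step 3: (k=3,j=0): S=62.5881, (K−S)⁺=79.3119, hold=77.0283 ⇒ V=79.3119 exercise | (k=3,j=1): S=93.4780, (K−S)⁺=48.4220, hold=46.1384 ⇒ V=48.4220 exercise | (k=3,j=2): S=139.6133, (K−S)⁺=2.2867, hold=14.4185 ⇒ V=14.4185 continue | (k=3,j=3): S=208.5184, (K−S)⁺=0.0000, hold=0.5746 ⇒ V=0.5746 continue  boundary S*=93.4780
step 2: (k=2,j=0): S=76.4893, (K−S)⁺=65.4107, hold=63.1271 ⇒ V=65.4107 exercise | (k=2,j=1): S=114.2400, (K−S)⁺=27.6600, hold=31.2316 ⇒ V=31.2316 continue | (k=2,j=2): S=170.6223, (K−S)⁺=0.0000, hold=7.5050 ⇒ V=7.5050 continue  boundary S*=76.4893
step 1: (k=1,j=0): S=93.4780, (K−S)⁺=48.4220, hold=47.8621 ⇒ V=48.4220 exercise | (k=1,j=1): S=139.6133, (K−S)⁺=2.2867, hold=19.2778 ⇒ V=19.2778 continue  boundary S*=93.4780
step 0: (k=0,j=0): S=114.2400, (K−S)⁺=27.6600, hold=33.5768 ⇒ V=33.5768 continue  boundary S*=-

price = 33.5768
boundary = - 93.4780 76.4893 93.4780 114.2400
tree:
33.5768
48.4220 19.2778
65.4107 31.2316 7.5050
79.3119 48.4220 14.4185 0.5746
90.6866 65.4107 27.6600 1.1462 0.0000
99.9942 79.3119 48.4220 2.2867 0.0000 0.0000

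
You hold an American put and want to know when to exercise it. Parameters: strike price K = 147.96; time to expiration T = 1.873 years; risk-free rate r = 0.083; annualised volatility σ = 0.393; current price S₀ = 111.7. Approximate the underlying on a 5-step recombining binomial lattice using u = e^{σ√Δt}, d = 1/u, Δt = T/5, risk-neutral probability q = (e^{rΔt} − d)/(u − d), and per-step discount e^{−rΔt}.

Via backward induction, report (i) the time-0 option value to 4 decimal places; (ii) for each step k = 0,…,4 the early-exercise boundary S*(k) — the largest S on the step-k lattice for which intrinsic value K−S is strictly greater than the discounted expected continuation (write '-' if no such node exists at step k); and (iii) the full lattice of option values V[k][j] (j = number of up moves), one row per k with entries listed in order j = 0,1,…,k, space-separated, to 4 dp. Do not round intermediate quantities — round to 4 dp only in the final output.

price = 40.1034
boundary = - 87.8194 69.0443 87.8194 111.7000
tree:
40.1034
60.1406 22.9836
78.9157 38.0428 9.6695
93.6768 60.1406 18.7757 1.3542
105.2821 78.9157 36.2600 2.8232 0.0000
114.4063 93.6768 60.1406 5.8856 0.0000 0.0000

Δt=0.37460  u=1.27193  d=0.78621  q=0.50517  discount=0.96939
step 5 (expiry): payoffs max(K−S,0) = 114.4063 93.6768 60.1406 5.8856 0.0000 0.0000
step 4: (k=4,j=0): S=42.6779, (K−S)⁺=105.2821, hold=100.7526 ⇒ V=105.2821 exercise | (k=4,j=1): S=69.0443, (K−S)⁺=78.9157, hold=74.3861 ⇒ V=78.9157 exercise | (k=4,j=2): S=111.7000, (K−S)⁺=36.2600, hold=31.7304 ⇒ V=36.2600 exercise | (k=4,j=3): S=180.7084, (K−S)⁺=0.0000, hold=2.8232 ⇒ V=2.8232 continue | (k=4,j=4): S=292.3503, (K−S)⁺=0.0000, hold=0.0000 ⇒ V=0.0000 continue  boundary S*=111.7000
step 3: (k=3,j=0): S=54.2832, (K−S)⁺=93.6768, hold=89.1472 ⇒ V=93.6768 exercise | (k=3,j=1): S=87.8194, (K−S)⁺=60.1406, hold=55.6110 ⇒ V=60.1406 exercise | (k=3,j=2): S=142.0744, (K−S)⁺=5.8856, hold=18.7757 ⇒ V=18.7757 continue | (k=3,j=3): S=229.8481, (K−S)⁺=0.0000, hold=1.3542 ⇒ V=1.3542 continue  boundary S*=87.8194
step 2: (k=2,j=0): S=69.0443, (K−S)⁺=78.9157, hold=74.3861 ⇒ V=78.9157 exercise | (k=2,j=1): S=111.7000, (K−S)⁺=36.2600, hold=38.0428 ⇒ V=38.0428 continue | (k=2,j=2): S=180.7084, (K−S)⁺=0.0000, hold=9.6695 ⇒ V=9.6695 continue  boundary S*=69.0443
step 1: (k=1,j=0): S=87.8194, (K−S)⁺=60.1406, hold=56.4841 ⇒ V=60.1406 exercise | (k=1,j=1): S=142.0744, (K−S)⁺=5.8856, hold=22.9836 ⇒ V=22.9836 continue  boundary S*=87.8194
step 0: (k=0,j=0): S=111.7000, (K−S)⁺=36.2600, hold=40.1034 ⇒ V=40.1034 continue  boundary S*=-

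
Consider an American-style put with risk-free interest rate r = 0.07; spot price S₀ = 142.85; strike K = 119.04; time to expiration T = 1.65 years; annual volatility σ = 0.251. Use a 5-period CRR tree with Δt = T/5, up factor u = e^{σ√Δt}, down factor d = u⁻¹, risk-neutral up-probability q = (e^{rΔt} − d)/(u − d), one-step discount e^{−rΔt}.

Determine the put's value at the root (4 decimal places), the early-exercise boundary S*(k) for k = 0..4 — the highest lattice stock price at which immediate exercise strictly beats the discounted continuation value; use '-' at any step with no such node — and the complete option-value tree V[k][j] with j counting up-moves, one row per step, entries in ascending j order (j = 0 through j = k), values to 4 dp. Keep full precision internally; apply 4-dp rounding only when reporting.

params: Δt=0.33000 u=1.15510 d=0.86572 q=0.54477 e^(-rΔt)=0.97716
t_5 payoffs: 49.5730 26.3529 0.0000 0.0000 0.0000 0.0000
t_4: node(4,0) S=80.2415 payoff=38.7985 vs cont=36.0802 → 38.7985 [stop]  node(4,1) S=107.0631 payoff=11.9769 vs cont=11.7227 → 11.9769 [stop]  node(4,2) S=142.8500 payoff=0.0000 vs cont=0.0000 → 0.0000 [wait]  node(4,3) S=190.5991 payoff=0.0000 vs cont=0.0000 → 0.0000 [wait]  node(4,4) S=254.3088 payoff=0.0000 vs cont=0.0000 → 0.0000 [wait]  ⇒ S*(4)=107.0631
t_3: node(3,0) S=92.6871 payoff=26.3529 vs cont=23.6346 → 26.3529 [stop]  node(3,1) S=123.6687 payoff=0.0000 vs cont=5.3277 → 5.3277 [wait]  node(3,2) S=165.0063 payoff=0.0000 vs cont=0.0000 → 0.0000 [wait]  node(3,3) S=220.1614 payoff=0.0000 vs cont=0.0000 → 0.0000 [wait]  ⇒ S*(3)=92.6871
t_2: node(2,0) S=107.0631 payoff=11.9769 vs cont=14.5588 → 14.5588 [wait]  node(2,1) S=142.8500 payoff=0.0000 vs cont=2.3700 → 2.3700 [wait]  node(2,2) S=190.5991 payoff=0.0000 vs cont=0.0000 → 0.0000 [wait]  ⇒ S*(2)=-
t_1: node(1,0) S=123.6687 payoff=0.0000 vs cont=7.7378 → 7.7378 [wait]  node(1,1) S=165.0063 payoff=0.0000 vs cont=1.0542 → 1.0542 [wait]  ⇒ S*(1)=-
t_0: node(0,0) S=142.8500 payoff=0.0000 vs cont=4.0033 → 4.0033 [wait]  ⇒ S*(0)=-

price = 4.0033
boundary = - - - 92.6871 107.0631
tree:
4.0033
7.7378 1.0542
14.5588 2.3700 0.0000
26.3529 5.3277 0.0000 0.0000
38.7985 11.9769 0.0000 0.0000 0.0000
49.5730 26.3529 0.0000 0.0000 0.0000 0.0000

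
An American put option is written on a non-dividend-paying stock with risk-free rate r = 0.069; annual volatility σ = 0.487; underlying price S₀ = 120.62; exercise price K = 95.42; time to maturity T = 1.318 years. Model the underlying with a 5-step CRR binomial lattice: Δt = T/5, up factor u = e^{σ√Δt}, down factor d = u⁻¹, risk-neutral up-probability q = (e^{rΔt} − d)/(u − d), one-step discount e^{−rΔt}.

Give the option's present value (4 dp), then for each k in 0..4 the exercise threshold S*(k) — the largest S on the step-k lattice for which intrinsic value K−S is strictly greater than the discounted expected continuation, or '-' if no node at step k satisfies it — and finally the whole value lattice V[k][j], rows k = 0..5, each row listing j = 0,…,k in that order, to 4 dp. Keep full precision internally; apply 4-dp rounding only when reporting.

Δt=0.26360  u=1.28407  d=0.77877  q=0.47414  discount=0.98198
step 5 (expiry): payoffs max(K−S,0) = 60.8679 38.4492 1.4844 0.0000 0.0000 0.0000
step 4: (k=4,j=0): S=44.3673, (K−S)⁺=51.0527, hold=49.3328 ⇒ V=51.0527 exercise | (k=4,j=1): S=73.1545, (K−S)⁺=22.2655, hold=20.5456 ⇒ V=22.2655 exercise | (k=4,j=2): S=120.6200, (K−S)⁺=0.0000, hold=0.7665 ⇒ V=0.7665 continue | (k=4,j=3): S=198.8829, (K−S)⁺=0.0000, hold=0.0000 ⇒ V=0.0000 continue | (k=4,j=4): S=327.9257, (K−S)⁺=0.0000, hold=0.0000 ⇒ V=0.0000 continue  boundary S*=73.1545
step 3: (k=3,j=0): S=56.9708, (K−S)⁺=38.4492, hold=36.7294 ⇒ V=38.4492 exercise | (k=3,j=1): S=93.9356, (K−S)⁺=1.4844, hold=11.8544 ⇒ V=11.8544 continue | (k=3,j=2): S=154.8846, (K−S)⁺=0.0000, hold=0.3958 ⇒ V=0.3958 continue | (k=3,j=3): S=255.3797, (K−S)⁺=0.0000, hold=0.0000 ⇒ V=0.0000 continue  boundary S*=56.9708
step 2: (k=2,j=0): S=73.1545, (K−S)⁺=22.2655, hold=25.3738 ⇒ V=25.3738 continue | (k=2,j=1): S=120.6200, (K−S)⁺=0.0000, hold=6.3057 ⇒ V=6.3057 continue | (k=2,j=2): S=198.8829, (K−S)⁺=0.0000, hold=0.2044 ⇒ V=0.2044 continue  boundary S*=-
step 1: (k=1,j=0): S=93.9356, (K−S)⁺=1.4844, hold=16.0385 ⇒ V=16.0385 continue | (k=1,j=1): S=154.8846, (K−S)⁺=0.0000, hold=3.3513 ⇒ V=3.3513 continue  boundary S*=-
step 0: (k=0,j=0): S=120.6200, (K−S)⁺=0.0000, hold=9.8423 ⇒ V=9.8423 continue  boundary S*=-

price = 9.8423
boundary = - - - 56.9708 73.1545
tree:
9.8423
16.0385 3.3513
25.3738 6.3057 0.2044
38.4492 11.8544 0.3958 0.0000
51.0527 22.2655 0.7665 0.0000 0.0000
60.8679 38.4492 1.4844 0.0000 0.0000 0.0000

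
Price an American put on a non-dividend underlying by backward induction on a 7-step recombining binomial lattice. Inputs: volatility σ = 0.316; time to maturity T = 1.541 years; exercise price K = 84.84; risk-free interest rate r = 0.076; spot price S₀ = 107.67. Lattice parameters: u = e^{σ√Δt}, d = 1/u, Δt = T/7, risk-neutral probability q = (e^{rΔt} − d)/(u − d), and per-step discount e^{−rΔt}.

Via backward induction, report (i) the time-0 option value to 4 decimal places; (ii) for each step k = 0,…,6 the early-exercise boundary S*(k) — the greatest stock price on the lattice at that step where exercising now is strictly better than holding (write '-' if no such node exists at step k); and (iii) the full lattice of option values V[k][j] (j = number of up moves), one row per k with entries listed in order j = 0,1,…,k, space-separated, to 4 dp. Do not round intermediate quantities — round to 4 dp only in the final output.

price = 3.8439
boundary = - - - - 59.5020 69.0116 59.5020
tree:
3.8439
6.4623 1.5486
10.5696 2.8760 0.3721
16.7115 5.2363 0.7879 0.0000
25.3380 9.2812 1.6680 0.0000 0.0000
33.5372 15.8284 3.5314 0.0000 0.0000 0.0000
40.6066 25.3380 7.4764 0.0000 0.0000 0.0000 0.0000
46.7019 33.5372 15.8284 0.0000 0.0000 0.0000 0.0000 0.0000

params: Δt=0.22014 u=1.15982 d=0.86220 q=0.51969 e^(-rΔt)=0.98341
t_7 payoffs: 46.7019 33.5372 15.8284 0.0000 0.0000 0.0000 0.0000 0.0000
t_6: node(6,0) S=44.2334 payoff=40.6066 vs cont=39.1990 → 40.6066 [stop]  node(6,1) S=59.5020 payoff=25.3380 vs cont=23.9304 → 25.3380 [stop]  node(6,2) S=80.0411 payoff=4.7989 vs cont=7.4764 → 7.4764 [wait]  node(6,3) S=107.6700 payoff=0.0000 vs cont=0.0000 → 0.0000 [wait]  node(6,4) S=144.8359 payoff=0.0000 vs cont=0.0000 → 0.0000 [wait]  node(6,5) S=194.8309 payoff=0.0000 vs cont=0.0000 → 0.0000 [wait]  node(6,6) S=262.0833 payoff=0.0000 vs cont=0.0000 → 0.0000 [wait]  ⇒ S*(6)=59.5020
t_5: node(5,0) S=51.3028 payoff=33.5372 vs cont=32.1296 → 33.5372 [stop]  node(5,1) S=69.0116 payoff=15.8284 vs cont=15.7891 → 15.8284 [stop]  node(5,2) S=92.8333 payoff=0.0000 vs cont=3.5314 → 3.5314 [wait]  node(5,3) S=124.8779 payoff=0.0000 vs cont=0.0000 → 0.0000 [wait]  node(5,4) S=167.9837 payoff=0.0000 vs cont=0.0000 → 0.0000 [wait]  node(5,5) S=225.9689 payoff=0.0000 vs cont=0.0000 → 0.0000 [wait]  ⇒ S*(5)=69.0116
t_4: node(4,0) S=59.5020 payoff=25.3380 vs cont=23.9304 → 25.3380 [stop]  node(4,1) S=80.0411 payoff=4.7989 vs cont=9.2812 → 9.2812 [wait]  node(4,2) S=107.6700 payoff=0.0000 vs cont=1.6680 → 1.6680 [wait]  node(4,3) S=144.8359 payoff=0.0000 vs cont=0.0000 → 0.0000 [wait]  node(4,4) S=194.8309 payoff=0.0000 vs cont=0.0000 → 0.0000 [wait]  ⇒ S*(4)=59.5020
t_3: node(3,0) S=69.0116 payoff=15.8284 vs cont=16.7115 → 16.7115 [wait]  node(3,1) S=92.8333 payoff=0.0000 vs cont=5.2363 → 5.2363 [wait]  node(3,2) S=124.8779 payoff=0.0000 vs cont=0.7879 → 0.7879 [wait]  node(3,3) S=167.9837 payoff=0.0000 vs cont=0.0000 → 0.0000 [wait]  ⇒ S*(3)=-
t_2: node(2,0) S=80.0411 payoff=4.7989 vs cont=10.5696 → 10.5696 [wait]  node(2,1) S=107.6700 payoff=0.0000 vs cont=2.8760 → 2.8760 [wait]  node(2,2) S=144.8359 payoff=0.0000 vs cont=0.3721 → 0.3721 [wait]  ⇒ S*(2)=-
t_1: node(1,0) S=92.8333 payoff=0.0000 vs cont=6.4623 → 6.4623 [wait]  node(1,1) S=124.8779 payoff=0.0000 vs cont=1.5486 → 1.5486 [wait]  ⇒ S*(1)=-
t_0: node(0,0) S=107.6700 payoff=0.0000 vs cont=3.8439 → 3.8439 [wait]  ⇒ S*(0)=-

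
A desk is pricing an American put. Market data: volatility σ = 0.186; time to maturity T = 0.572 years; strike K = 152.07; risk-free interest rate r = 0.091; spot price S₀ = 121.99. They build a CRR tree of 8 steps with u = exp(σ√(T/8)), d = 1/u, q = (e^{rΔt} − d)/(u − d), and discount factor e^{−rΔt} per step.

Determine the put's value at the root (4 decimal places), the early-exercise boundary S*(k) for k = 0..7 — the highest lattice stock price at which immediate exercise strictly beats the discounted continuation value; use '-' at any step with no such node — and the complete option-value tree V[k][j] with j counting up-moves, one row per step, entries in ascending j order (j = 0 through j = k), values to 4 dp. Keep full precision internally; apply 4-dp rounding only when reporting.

price = 30.0800
boundary = 121.9900 128.2106 134.7485 128.2106 134.7485 128.2106 134.7485 141.6197
tree:
30.0800
35.9988 23.8594
41.6305 30.0800 17.3215
46.9889 35.9988 23.8594 11.1267
52.0873 41.6305 30.0800 17.3215 6.2540
56.9383 46.9889 35.9988 23.8594 10.6722 2.7589
61.5540 52.0873 41.6305 30.0800 17.3215 5.4270 0.6363
65.9458 56.9383 46.9889 35.9988 23.8594 10.4503 1.4333 0.0000
70.1244 61.5540 52.0873 41.6305 30.0800 17.3215 3.2287 0.0000 0.0000

params: Δt=0.07150 u=1.05099 d=0.95148 q=0.55317 e^(-rΔt)=0.99351
t_8 payoffs: 70.1244 61.5540 52.0873 41.6305 30.0800 17.3215 3.2287 0.0000 0.0000
t_7: node(7,0) S=86.1242 payoff=65.9458 vs cont=64.9595 → 65.9458 [stop]  node(7,1) S=95.1317 payoff=56.9383 vs cont=55.9521 → 56.9383 [stop]  node(7,2) S=105.0811 payoff=46.9889 vs cont=46.0026 → 46.9889 [stop]  node(7,3) S=116.0712 payoff=35.9988 vs cont=35.0126 → 35.9988 [stop]  node(7,4) S=128.2106 payoff=23.8594 vs cont=22.8731 → 23.8594 [stop]  node(7,5) S=141.6197 payoff=10.4503 vs cont=9.4641 → 10.4503 [stop]  node(7,6) S=156.4312 payoff=0.0000 vs cont=1.4333 → 1.4333 [wait]  node(7,7) S=172.7918 payoff=0.0000 vs cont=0.0000 → 0.0000 [wait]  ⇒ S*(7)=141.6197
t_6: node(6,0) S=90.5160 payoff=61.5540 vs cont=60.5678 → 61.5540 [stop]  node(6,1) S=99.9827 payoff=52.0873 vs cont=51.1011 → 52.0873 [stop]  node(6,2) S=110.4395 payoff=41.6305 vs cont=40.6442 → 41.6305 [stop]  node(6,3) S=121.9900 payoff=30.0800 vs cont=29.0938 → 30.0800 [stop]  node(6,4) S=134.7485 payoff=17.3215 vs cont=16.3353 → 17.3215 [stop]  node(6,5) S=148.8413 payoff=3.2287 vs cont=5.4270 → 5.4270 [wait]  node(6,6) S=164.4081 payoff=0.0000 vs cont=0.6363 → 0.6363 [wait]  ⇒ S*(6)=134.7485
t_5: node(5,0) S=95.1317 payoff=56.9383 vs cont=55.9521 → 56.9383 [stop]  node(5,1) S=105.0811 payoff=46.9889 vs cont=46.0026 → 46.9889 [stop]  node(5,2) S=116.0712 payoff=35.9988 vs cont=35.0126 → 35.9988 [stop]  node(5,3) S=128.2106 payoff=23.8594 vs cont=22.8731 → 23.8594 [stop]  node(5,4) S=141.6197 payoff=10.4503 vs cont=10.6722 → 10.6722 [wait]  node(5,5) S=156.4312 payoff=0.0000 vs cont=2.7589 → 2.7589 [wait]  ⇒ S*(5)=128.2106
t_4: node(4,0) S=99.9827 payoff=52.0873 vs cont=51.1011 → 52.0873 [stop]  node(4,1) S=110.4395 payoff=41.6305 vs cont=40.6442 → 41.6305 [stop]  node(4,2) S=121.9900 payoff=30.0800 vs cont=29.0938 → 30.0800 [stop]  node(4,3) S=134.7485 payoff=17.3215 vs cont=16.4572 → 17.3215 [stop]  node(4,4) S=148.8413 payoff=3.2287 vs cont=6.2540 → 6.2540 [wait]  ⇒ S*(4)=134.7485
t_3: node(3,0) S=105.0811 payoff=46.9889 vs cont=46.0026 → 46.9889 [stop]  node(3,1) S=116.0712 payoff=35.9988 vs cont=35.0126 → 35.9988 [stop]  node(3,2) S=128.2106 payoff=23.8594 vs cont=22.8731 → 23.8594 [stop]  node(3,3) S=141.6197 payoff=10.4503 vs cont=11.1267 → 11.1267 [wait]  ⇒ S*(3)=128.2106
t_2: node(2,0) S=110.4395 payoff=41.6305 vs cont=40.6442 → 41.6305 [stop]  node(2,1) S=121.9900 payoff=30.0800 vs cont=29.0938 → 30.0800 [stop]  node(2,2) S=134.7485 payoff=17.3215 vs cont=16.7070 → 17.3215 [stop]  ⇒ S*(2)=134.7485
t_1: node(1,0) S=116.0712 payoff=35.9988 vs cont=35.0126 → 35.9988 [stop]  node(1,1) S=128.2106 payoff=23.8594 vs cont=22.8731 → 23.8594 [stop]  ⇒ S*(1)=128.2106
t_0: node(0,0) S=121.9900 payoff=30.0800 vs cont=29.0938 → 30.0800 [stop]  ⇒ S*(0)=121.9900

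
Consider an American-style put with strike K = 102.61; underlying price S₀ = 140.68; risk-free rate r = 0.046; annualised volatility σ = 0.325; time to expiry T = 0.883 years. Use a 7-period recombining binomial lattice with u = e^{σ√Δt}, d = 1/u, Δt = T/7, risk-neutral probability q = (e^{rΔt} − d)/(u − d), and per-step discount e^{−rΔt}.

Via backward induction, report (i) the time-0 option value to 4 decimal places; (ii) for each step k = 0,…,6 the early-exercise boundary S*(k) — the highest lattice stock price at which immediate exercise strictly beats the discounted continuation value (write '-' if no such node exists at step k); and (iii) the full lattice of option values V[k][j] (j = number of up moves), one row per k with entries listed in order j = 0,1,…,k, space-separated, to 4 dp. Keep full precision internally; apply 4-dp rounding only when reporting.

params: Δt=0.12614 u=1.12235 d=0.89098 q=0.49633 e^(-rΔt)=0.99421
t_7 payoffs: 39.9022 23.6183 3.1057 0.0000 0.0000 0.0000 0.0000 0.0000
t_6: node(6,0) S=70.3804 payoff=32.2296 vs cont=31.6360 → 32.2296 [stop]  node(6,1) S=88.6567 payoff=13.9533 vs cont=13.3596 → 13.9533 [stop]  node(6,2) S=111.6791 payoff=0.0000 vs cont=1.5552 → 1.5552 [wait]  node(6,3) S=140.6800 payoff=0.0000 vs cont=0.0000 → 0.0000 [wait]  node(6,4) S=177.2118 payoff=0.0000 vs cont=0.0000 → 0.0000 [wait]  node(6,5) S=223.2302 payoff=0.0000 vs cont=0.0000 → 0.0000 [wait]  node(6,6) S=281.1987 payoff=0.0000 vs cont=0.0000 → 0.0000 [wait]  ⇒ S*(6)=88.6567
t_5: node(5,0) S=78.9917 payoff=23.6183 vs cont=23.0246 → 23.6183 [stop]  node(5,1) S=99.5043 payoff=3.1057 vs cont=7.7546 → 7.7546 [wait]  node(5,2) S=125.3436 payoff=0.0000 vs cont=0.7788 → 0.7788 [wait]  node(5,3) S=157.8929 payoff=0.0000 vs cont=0.0000 → 0.0000 [wait]  node(5,4) S=198.8945 payoff=0.0000 vs cont=0.0000 → 0.0000 [wait]  node(5,5) S=250.5435 payoff=0.0000 vs cont=0.0000 → 0.0000 [wait]  ⇒ S*(5)=78.9917
t_4: node(4,0) S=88.6567 payoff=13.9533 vs cont=15.6536 → 15.6536 [wait]  node(4,1) S=111.6791 payoff=0.0000 vs cont=4.2675 → 4.2675 [wait]  node(4,2) S=140.6800 payoff=0.0000 vs cont=0.3900 → 0.3900 [wait]  node(4,3) S=177.2118 payoff=0.0000 vs cont=0.0000 → 0.0000 [wait]  node(4,4) S=223.2302 payoff=0.0000 vs cont=0.0000 → 0.0000 [wait]  ⇒ S*(4)=-
t_3: node(3,0) S=99.5043 payoff=3.1057 vs cont=9.9445 → 9.9445 [wait]  node(3,1) S=125.3436 payoff=0.0000 vs cont=2.3294 → 2.3294 [wait]  node(3,2) S=157.8929 payoff=0.0000 vs cont=0.1953 → 0.1953 [wait]  node(3,3) S=198.8945 payoff=0.0000 vs cont=0.0000 → 0.0000 [wait]  ⇒ S*(3)=-
t_2: node(2,0) S=111.6791 payoff=0.0000 vs cont=6.1293 → 6.1293 [wait]  node(2,1) S=140.6800 payoff=0.0000 vs cont=1.2628 → 1.2628 [wait]  node(2,2) S=177.2118 payoff=0.0000 vs cont=0.0978 → 0.0978 [wait]  ⇒ S*(2)=-
t_1: node(1,0) S=125.3436 payoff=0.0000 vs cont=3.6925 → 3.6925 [wait]  node(1,1) S=157.8929 payoff=0.0000 vs cont=0.6806 → 0.6806 [wait]  ⇒ S*(1)=-
t_0: node(0,0) S=140.6800 payoff=0.0000 vs cont=2.1849 → 2.1849 [wait]  ⇒ S*(0)=-

price = 2.1849
boundary = - - - - - 78.9917 88.6567
tree:
2.1849
3.6925 0.6806
6.1293 1.2628 0.0978
9.9445 2.3294 0.1953 0.0000
15.6536 4.2675 0.3900 0.0000 0.0000
23.6183 7.7546 0.7788 0.0000 0.0000 0.0000
32.2296 13.9533 1.5552 0.0000 0.0000 0.0000 0.0000
39.9022 23.6183 3.1057 0.0000 0.0000 0.0000 0.0000 0.0000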